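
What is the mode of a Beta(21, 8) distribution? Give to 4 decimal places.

0.7407

The density x^(α−1)(1−x)^(β−1) is maximised at (α−1)/(α+β−2) = 20/27 = 0.7407.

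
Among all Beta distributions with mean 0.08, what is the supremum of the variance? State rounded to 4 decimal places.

0.0736

Var = μ(1−μ)/(α+β+1), which approaches μ(1−μ) as α+β → 0.
So the supremum is μ(1−μ) = 0.08×0.92 = 0.0736.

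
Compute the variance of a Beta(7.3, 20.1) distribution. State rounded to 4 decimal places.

0.0069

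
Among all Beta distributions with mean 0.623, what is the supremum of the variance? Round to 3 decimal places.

Var = μ(1−μ)/(α+β+1), which approaches μ(1−μ) as α+β → 0.
So the supremum is μ(1−μ) = 0.623×0.377 = 0.235.

0.235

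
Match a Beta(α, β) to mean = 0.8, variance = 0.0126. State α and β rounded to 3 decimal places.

α = 9.359, β = 2.340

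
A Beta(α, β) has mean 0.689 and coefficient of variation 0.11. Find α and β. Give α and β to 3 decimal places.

σ = CV·μ = 0.11×0.689 = 0.07579, so σ² = 0.005744.
s+1 = μ(1−μ)/σ² = 0.214279/0.005744 = 37.3040, so s = α+β = 36.3040.
α = μs = 25.013, β = (1−μ)s = 11.291.

α = 25.013, β = 11.291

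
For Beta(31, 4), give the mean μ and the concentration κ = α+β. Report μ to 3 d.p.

μ = 0.886, κ = 35

κ = α+β = 31+4 = 35; μ = α/κ = 31/35 = 0.886.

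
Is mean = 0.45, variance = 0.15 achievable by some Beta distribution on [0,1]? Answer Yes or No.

For any Beta, Var(X) < E[X]·(1−E[X]).
Here μ(1−μ) = 0.45×0.55 = 0.2475, and 0.15 < 0.2475.

Yes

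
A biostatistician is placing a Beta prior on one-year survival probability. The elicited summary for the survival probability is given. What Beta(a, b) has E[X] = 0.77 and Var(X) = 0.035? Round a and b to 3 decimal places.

a = 3.126, b = 0.934

By moment matching, a+b = μ(1−μ)/σ² − 1 = (0.77·0.23)/0.035 − 1 = 5.0600 − 1 = 4.0600.
Since a/(a+b) = μ, a = 0.77·4.0600 = 3.126 and b = 0.23·4.0600 = 0.934.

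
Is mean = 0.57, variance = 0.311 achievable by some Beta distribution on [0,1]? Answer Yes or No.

A Beta with mean μ has variance μ(1−μ)/(α+β+1) < μ(1−μ).
Here μ(1−μ) = 0.57×0.43 = 0.2451, and 0.311 ≥ 0.2451.

No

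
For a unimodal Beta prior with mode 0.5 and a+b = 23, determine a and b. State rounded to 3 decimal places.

Mode = (a−1)/(κ−2) with κ = a+b, so a−1 = 0.5·21 = 10.500.
a = 11.500; b = κ − a = 11.500.

a = 11.500, b = 11.500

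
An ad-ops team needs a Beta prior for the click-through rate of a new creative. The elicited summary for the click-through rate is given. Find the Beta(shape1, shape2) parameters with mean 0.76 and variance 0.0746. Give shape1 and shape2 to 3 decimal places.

shape1 = 1.098, shape2 = 0.347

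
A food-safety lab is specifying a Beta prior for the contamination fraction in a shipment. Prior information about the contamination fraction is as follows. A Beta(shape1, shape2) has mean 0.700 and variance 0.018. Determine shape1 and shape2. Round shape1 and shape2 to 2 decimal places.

Write ν = shape1+shape2; then shape1 = μν and Var = μ(1−μ)/(ν+1).
ν = μ(1−μ)/Var − 1 = 0.210000/0.018 − 1 = 10.6667.
shape1 = 0.700·10.6667 = 7.47, shape2 = 0.300·10.6667 = 3.20.

shape1 = 7.47, shape2 = 3.20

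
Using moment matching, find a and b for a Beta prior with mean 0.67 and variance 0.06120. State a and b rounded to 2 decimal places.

By moment matching, a+b = μ(1−μ)/σ² − 1 = (0.67·0.33)/0.06120 − 1 = 3.6127 − 1 = 2.6127.
Since a/(a+b) = μ, a = 0.67·2.6127 = 1.75 and b = 0.33·2.6127 = 0.86.

a = 1.75, b = 0.86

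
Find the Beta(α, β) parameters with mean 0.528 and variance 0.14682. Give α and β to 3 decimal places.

By moment matching, α+β = μ(1−μ)/σ² − 1 = (0.528·0.472)/0.14682 − 1 = 1.6974 − 1 = 0.6974.
Since α/(α+β) = μ, α = 0.528·0.6974 = 0.368 and β = 0.472·0.6974 = 0.329.

α = 0.368, β = 0.329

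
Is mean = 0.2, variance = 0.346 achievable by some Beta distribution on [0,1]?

A Beta with mean μ has variance μ(1−μ)/(α+β+1) < μ(1−μ).
Here μ(1−μ) = 0.2×0.8 = 0.16, and 0.346 ≥ 0.16.

No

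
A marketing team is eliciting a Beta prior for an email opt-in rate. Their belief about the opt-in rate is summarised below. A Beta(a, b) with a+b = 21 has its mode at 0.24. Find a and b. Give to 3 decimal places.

a = 5.560, b = 15.440

Mode = (a−1)/(κ−2) with κ = a+b, so a−1 = 0.24·19 = 4.560.
a = 5.560; b = κ − a = 15.440.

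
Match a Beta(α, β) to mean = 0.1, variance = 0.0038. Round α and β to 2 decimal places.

α = 2.27, β = 20.42

Let s = α+β. The Beta variance is μ(1−μ)/(s+1).
So s+1 = μ(1−μ)/σ² = (0.1×0.9)/0.0038 = 0.09/0.0038 = 23.6842, giving s = 22.6842.
Then α = μs = 0.1×22.6842 = 2.27 and β = (1−μ)s = 0.9×22.6842 = 20.42.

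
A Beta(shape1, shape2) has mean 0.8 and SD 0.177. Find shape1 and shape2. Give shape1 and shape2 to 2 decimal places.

shape1 = 3.29, shape2 = 0.82

σ² = 0.177² = 0.031329.
With s = shape1+shape2, Var = μ(1−μ)/(s+1), so s+1 = (0.8×0.2)/0.031329 = 5.1071 and s = 4.1071.
shape1 = μs = 3.29, shape2 = (1−μ)s = 0.82.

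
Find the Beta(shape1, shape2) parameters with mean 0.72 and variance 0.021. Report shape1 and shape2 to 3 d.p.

shape1 = 6.192, shape2 = 2.408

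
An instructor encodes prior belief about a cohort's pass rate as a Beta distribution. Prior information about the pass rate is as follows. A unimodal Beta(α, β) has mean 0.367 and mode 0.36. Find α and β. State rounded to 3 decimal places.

α = 14.680, β = 25.320

Let s = α+β. Mean gives α = μs = 0.367s; mode gives (α−1)/(s−2) = 0.36.
Substituting: 0.367s − 1 = 0.36(s−2) = 0.36s − 0.72, so 0.007s = 0.28 and s = 40.0000.
Then α = 0.367×40.0000 = 14.680 and β = s−α = 25.320.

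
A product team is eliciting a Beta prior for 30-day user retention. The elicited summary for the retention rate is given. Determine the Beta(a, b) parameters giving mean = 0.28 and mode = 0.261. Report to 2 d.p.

Let s = a+b. Mean gives a = μs = 0.28s; mode gives (a−1)/(s−2) = 0.261.
Substituting: 0.28s − 1 = 0.261(s−2) = 0.261s − 0.522, so 0.019s = 0.478 and s = 25.1579.
Then a = 0.28×25.1579 = 7.04 and b = s−a = 18.11.

a = 7.04, b = 18.11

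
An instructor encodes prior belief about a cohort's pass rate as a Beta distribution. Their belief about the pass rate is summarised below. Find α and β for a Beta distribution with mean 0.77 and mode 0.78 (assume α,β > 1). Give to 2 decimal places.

α = 43.12, β = 12.88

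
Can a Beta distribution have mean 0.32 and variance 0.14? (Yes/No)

A Beta with mean μ has variance μ(1−μ)/(α+β+1) < μ(1−μ).
Here μ(1−μ) = 0.32×0.68 = 0.2176, and 0.14 < 0.2176.

Yes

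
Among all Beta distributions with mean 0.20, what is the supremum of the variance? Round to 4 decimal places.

0.1600

Var = μ(1−μ)/(α+β+1), which approaches μ(1−μ) as α+β → 0.
So the supremum is μ(1−μ) = 0.20×0.80 = 0.1600.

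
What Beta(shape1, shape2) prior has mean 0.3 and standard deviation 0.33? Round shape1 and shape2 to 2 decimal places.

shape1 = 0.28, shape2 = 0.65

First σ² = 0.1089. Setting shape1 = μn, shape2 = (1−μ)n with n = shape1+shape2,
μ(1−μ)/(n+1) = 0.1089 ⇒ n+1 = 0.21/0.1089 = 1.9284 ⇒ n = 0.9284.
Hence shape1 = 0.3×0.9284 = 0.28, shape2 = 0.7×0.9284 = 0.65.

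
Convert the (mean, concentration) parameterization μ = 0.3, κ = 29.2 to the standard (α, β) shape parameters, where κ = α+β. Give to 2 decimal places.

α = 8.76, β = 20.44

Split κ in proportion μ : (1−μ): α = 0.3·29.2 = 8.76, β = 29.2 − 8.76 = 20.44.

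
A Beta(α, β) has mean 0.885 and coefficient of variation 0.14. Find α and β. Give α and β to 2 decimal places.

Var = (CV·μ)² = (0.14×0.885)² = 0.015351.
α+β = μ(1−μ)/Var − 1 = 0.101775/0.015351 − 1 = 5.6298.
Thus α = 0.885·5.6298 = 4.98 and β = 0.115·5.6298 = 0.65.

α = 4.98, β = 0.65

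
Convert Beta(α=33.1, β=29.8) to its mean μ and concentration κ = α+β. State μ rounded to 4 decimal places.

μ = 0.5262, κ = 62.9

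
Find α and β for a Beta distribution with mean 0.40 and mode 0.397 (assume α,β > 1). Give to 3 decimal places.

With s = α+β: μ = α/s and mode = (α−1)/(s−2). Eliminating α = μs,
μs − 1 = m(s−2) ⇒ s(μ−m) = 1−2m ⇒ s = 0.206/0.003 = 68.6667.
So α = μs = 27.467, β = (1−μ)s = 41.200.

α = 27.467, β = 41.200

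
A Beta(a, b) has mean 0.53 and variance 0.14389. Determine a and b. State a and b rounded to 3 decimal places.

Write ν = a+b; then a = μν and Var = μ(1−μ)/(ν+1).
ν = μ(1−μ)/Var − 1 = 0.2491/0.14389 − 1 = 0.7312.
a = 0.53·0.7312 = 0.388, b = 0.47·0.7312 = 0.344.

a = 0.388, b = 0.344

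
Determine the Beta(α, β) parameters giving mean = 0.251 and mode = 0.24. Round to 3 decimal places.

With s = α+β: μ = α/s and mode = (α−1)/(s−2). Eliminating α = μs,
μs − 1 = m(s−2) ⇒ s(μ−m) = 1−2m ⇒ s = 0.52/0.011 = 47.2727.
So α = μs = 11.865, β = (1−μ)s = 35.407.

α = 11.865, β = 35.407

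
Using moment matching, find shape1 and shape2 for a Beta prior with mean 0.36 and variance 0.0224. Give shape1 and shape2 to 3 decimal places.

By moment matching, shape1+shape2 = μ(1−μ)/σ² − 1 = (0.36·0.64)/0.0224 − 1 = 10.2857 − 1 = 9.2857.
Since shape1/(shape1+shape2) = μ, shape1 = 0.36·9.2857 = 3.343 and shape2 = 0.64·9.2857 = 5.943.

shape1 = 3.343, shape2 = 5.943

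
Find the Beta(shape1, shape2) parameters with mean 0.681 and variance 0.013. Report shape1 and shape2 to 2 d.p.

shape1 = 10.70, shape2 = 5.01

By moment matching, shape1+shape2 = μ(1−μ)/σ² − 1 = (0.681·0.319)/0.013 − 1 = 16.7107 − 1 = 15.7107.
Since shape1/(shape1+shape2) = μ, shape1 = 0.681·15.7107 = 10.70 and shape2 = 0.319·15.7107 = 5.01.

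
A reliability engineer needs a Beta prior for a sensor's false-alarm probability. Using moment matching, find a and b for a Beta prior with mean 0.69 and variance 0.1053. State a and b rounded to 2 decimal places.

Write ν = a+b; then a = μν and Var = μ(1−μ)/(ν+1).
ν = μ(1−μ)/Var − 1 = 0.2139/0.1053 − 1 = 1.0313.
a = 0.69·1.0313 = 0.71, b = 0.31·1.0313 = 0.32.

a = 0.71, b = 0.32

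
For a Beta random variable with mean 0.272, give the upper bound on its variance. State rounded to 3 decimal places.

For fixed mean μ the Beta variance is μ(1−μ)/(α+β+1), increasing as α+β decreases.
Its least upper bound (not attained) is μ(1−μ) = 0.272·0.728 = 0.198.

0.198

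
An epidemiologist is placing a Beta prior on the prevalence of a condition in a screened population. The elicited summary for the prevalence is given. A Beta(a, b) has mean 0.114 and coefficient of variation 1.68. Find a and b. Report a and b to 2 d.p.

σ = CV·μ = 1.68×0.114 = 0.19152, so σ² = 0.036680.
s+1 = μ(1−μ)/σ² = 0.101004/0.036680 = 2.7537, so s = a+b = 1.7537.
a = μs = 0.20, b = (1−μ)s = 1.55.

a = 0.20, b = 1.55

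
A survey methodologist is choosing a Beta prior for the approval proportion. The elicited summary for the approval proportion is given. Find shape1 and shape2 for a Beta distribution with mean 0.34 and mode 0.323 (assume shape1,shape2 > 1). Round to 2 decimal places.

Let s = shape1+shape2. Mean gives shape1 = μs = 0.34s; mode gives (shape1−1)/(s−2) = 0.323.
Substituting: 0.34s − 1 = 0.323(s−2) = 0.323s − 0.646, so 0.017s = 0.354 and s = 20.8235.
Then shape1 = 0.34×20.8235 = 7.08 and shape2 = s−shape1 = 13.74.

shape1 = 7.08, shape2 = 13.74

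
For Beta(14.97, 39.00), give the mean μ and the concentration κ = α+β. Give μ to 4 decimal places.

κ = α+β = 14.97+39.00 = 53.97; μ = α/κ = 14.97/53.97 = 0.2774.

μ = 0.2774, κ = 53.97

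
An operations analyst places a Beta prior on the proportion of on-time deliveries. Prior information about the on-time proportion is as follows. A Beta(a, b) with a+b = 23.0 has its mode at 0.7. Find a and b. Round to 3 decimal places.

a = 15.700, b = 7.300

Since the density peak of Beta(a,b) is at (a−1)/(a+b−2),
a = 1 + 0.7(23.0−2) = 15.700 and b = 23.0 − 15.700 = 7.300.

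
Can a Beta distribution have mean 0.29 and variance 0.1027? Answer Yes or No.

Yes

For any Beta, Var(X) < E[X]·(1−E[X]).
Here μ(1−μ) = 0.29×0.71 = 0.2059, and 0.1027 < 0.2059.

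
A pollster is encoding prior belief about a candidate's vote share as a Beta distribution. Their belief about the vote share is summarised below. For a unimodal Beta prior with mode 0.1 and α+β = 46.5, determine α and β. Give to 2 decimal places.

Since the density peak of Beta(α,β) is at (α−1)/(α+β−2),
α = 1 + 0.1(46.5−2) = 5.45 and β = 46.5 − 5.45 = 41.05.

α = 5.45, β = 41.05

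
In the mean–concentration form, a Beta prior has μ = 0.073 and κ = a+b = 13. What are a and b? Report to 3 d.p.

a = μκ = 0.073×13 = 0.949 and b = (1−μ)κ = 0.927×13 = 12.051.

a = 0.949, b = 12.051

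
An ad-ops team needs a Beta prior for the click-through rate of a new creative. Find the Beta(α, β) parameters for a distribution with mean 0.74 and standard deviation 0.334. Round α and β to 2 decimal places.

First σ² = 0.111556. Setting α = μn, β = (1−μ)n with n = α+β,
μ(1−μ)/(n+1) = 0.111556 ⇒ n+1 = 0.1924/0.111556 = 1.7247 ⇒ n = 0.7247.
Hence α = 0.74×0.7247 = 0.54, β = 0.26×0.7247 = 0.19.

α = 0.54, β = 0.19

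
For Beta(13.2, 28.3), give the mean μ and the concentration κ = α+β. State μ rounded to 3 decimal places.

μ = 0.318, κ = 41.5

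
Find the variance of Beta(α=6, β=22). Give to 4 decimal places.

0.0058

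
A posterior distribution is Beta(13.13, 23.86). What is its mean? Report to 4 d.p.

0.3550

E[X] = α/(α+β) = 13.13/36.99 = 0.3550.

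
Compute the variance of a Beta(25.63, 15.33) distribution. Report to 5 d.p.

μ = 25.63/40.96 = 0.625732; Var = μ(1−μ)/(α+β+1) = 0.2341914/41.96 = 0.00558.

0.00558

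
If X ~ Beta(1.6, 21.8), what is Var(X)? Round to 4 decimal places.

0.0026

μ = 1.6/23.4 = 0.068376; Var = μ(1−μ)/(α+β+1) = 0.0637008/24.4 = 0.0026.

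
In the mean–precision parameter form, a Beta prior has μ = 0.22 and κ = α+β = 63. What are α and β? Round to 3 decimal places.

α = 13.860, β = 49.140

α = μκ = 0.22×63 = 13.860 and β = (1−μ)κ = 0.78×63 = 49.140.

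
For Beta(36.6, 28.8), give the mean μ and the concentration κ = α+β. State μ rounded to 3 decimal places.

μ = 0.560, κ = 65.4

κ = α+β = 36.6+28.8 = 65.4; μ = α/κ = 36.6/65.4 = 0.560.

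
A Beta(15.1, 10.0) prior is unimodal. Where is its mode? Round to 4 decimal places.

The density x^(α−1)(1−x)^(β−1) is maximised at (α−1)/(α+β−2) = 14.1/23.1 = 0.6104.

0.6104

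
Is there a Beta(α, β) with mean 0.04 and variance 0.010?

For any Beta, Var(X) < E[X]·(1−E[X]).
Here μ(1−μ) = 0.04×0.96 = 0.0384, and 0.010 < 0.0384.

Yes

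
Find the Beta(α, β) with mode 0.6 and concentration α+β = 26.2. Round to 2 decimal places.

α = 15.52, β = 10.68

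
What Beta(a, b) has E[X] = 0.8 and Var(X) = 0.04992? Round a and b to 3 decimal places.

a = 1.764, b = 0.441

By moment matching, a+b = μ(1−μ)/σ² − 1 = (0.8·0.2)/0.04992 − 1 = 3.2051 − 1 = 2.2051.
Since a/(a+b) = μ, a = 0.8·2.2051 = 1.764 and b = 0.2·2.2051 = 0.441.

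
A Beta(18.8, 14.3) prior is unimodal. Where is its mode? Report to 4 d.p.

0.5723

The density x^(α−1)(1−x)^(β−1) is maximised at (α−1)/(α+β−2) = 17.8/31.1 = 0.5723.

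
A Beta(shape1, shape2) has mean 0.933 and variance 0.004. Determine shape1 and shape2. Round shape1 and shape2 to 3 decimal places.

By moment matching, shape1+shape2 = μ(1−μ)/σ² − 1 = (0.933·0.067)/0.004 − 1 = 15.6277 − 1 = 14.6277.
Since shape1/(shape1+shape2) = μ, shape1 = 0.933·14.6277 = 13.648 and shape2 = 0.067·14.6277 = 0.980.

shape1 = 13.648, shape2 = 0.980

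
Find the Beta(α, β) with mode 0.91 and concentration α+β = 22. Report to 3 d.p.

Mode = (α−1)/(κ−2) with κ = α+β, so α−1 = 0.91·20 = 18.200.
α = 19.200; β = κ − α = 2.800.

α = 19.200, β = 2.800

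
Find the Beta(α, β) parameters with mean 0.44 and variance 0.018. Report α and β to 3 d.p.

α = 5.583, β = 7.106

Let s = α+β. The Beta variance is μ(1−μ)/(s+1).
So s+1 = μ(1−μ)/σ² = (0.44×0.56)/0.018 = 0.2464/0.018 = 13.6889, giving s = 12.6889.
Then α = μs = 0.44×12.6889 = 5.583 and β = (1−μ)s = 0.56×12.6889 = 7.106.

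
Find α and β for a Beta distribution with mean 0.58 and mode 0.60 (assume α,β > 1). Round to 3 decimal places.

With s = α+β: μ = α/s and mode = (α−1)/(s−2). Eliminating α = μs,
μs − 1 = m(s−2) ⇒ s(μ−m) = 1−2m ⇒ s = -0.20/-0.02 = 10.0000.
So α = μs = 5.800, β = (1−μ)s = 4.200.

α = 5.800, β = 4.200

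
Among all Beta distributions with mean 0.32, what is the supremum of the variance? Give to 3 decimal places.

Var = μ(1−μ)/(α+β+1), which approaches μ(1−μ) as α+β → 0.
So the supremum is μ(1−μ) = 0.32×0.68 = 0.218.

0.218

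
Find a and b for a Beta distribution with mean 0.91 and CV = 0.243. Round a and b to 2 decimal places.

σ = CV·μ = 0.243×0.91 = 0.22113, so σ² = 0.048898.
s+1 = μ(1−μ)/σ² = 0.0819/0.048898 = 1.6749, so s = a+b = 0.6749.
a = μs = 0.61, b = (1−μ)s = 0.06.

a = 0.61, b = 0.06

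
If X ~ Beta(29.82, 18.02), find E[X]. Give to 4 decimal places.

0.6233

E[X] = α/(α+β) = 29.82/47.84 = 0.6233.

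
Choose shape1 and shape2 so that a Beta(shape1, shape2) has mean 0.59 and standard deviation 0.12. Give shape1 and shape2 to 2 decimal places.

shape1 = 9.32, shape2 = 6.48

σ² = 0.12² = 0.0144.
With s = shape1+shape2, Var = μ(1−μ)/(s+1), so s+1 = (0.59×0.41)/0.0144 = 16.7986 and s = 15.7986.
shape1 = μs = 9.32, shape2 = (1−μ)s = 6.48.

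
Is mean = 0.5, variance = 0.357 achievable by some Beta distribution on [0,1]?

For any Beta, Var(X) < E[X]·(1−E[X]).
Here μ(1−μ) = 0.5×0.5 = 0.25, and 0.357 ≥ 0.25.

No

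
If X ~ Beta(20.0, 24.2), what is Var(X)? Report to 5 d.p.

0.00548

Var = αβ/[(α+β)²(α+β+1)] = (20.0×24.2)/(44.2²×45.2) = 484.00/88304.528 = 0.00548.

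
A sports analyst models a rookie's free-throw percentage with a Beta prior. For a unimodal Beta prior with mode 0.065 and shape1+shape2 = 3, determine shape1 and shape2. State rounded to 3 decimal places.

Mode = (shape1−1)/(κ−2) with κ = shape1+shape2, so shape1−1 = 0.065·1 = 0.065.
shape1 = 1.065; shape2 = κ − shape1 = 1.935.

shape1 = 1.065, shape2 = 1.935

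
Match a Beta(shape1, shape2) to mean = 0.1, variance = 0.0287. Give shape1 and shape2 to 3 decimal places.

shape1 = 0.214, shape2 = 1.922

Let s = shape1+shape2. The Beta variance is μ(1−μ)/(s+1).
So s+1 = μ(1−μ)/σ² = (0.1×0.9)/0.0287 = 0.09/0.0287 = 3.1359, giving s = 2.1359.
Then shape1 = μs = 0.1×2.1359 = 0.214 and shape2 = (1−μ)s = 0.9×2.1359 = 1.922.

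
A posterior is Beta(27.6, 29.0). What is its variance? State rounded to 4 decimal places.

0.0043

μ = 27.6/56.6 = 0.487633; Var = μ(1−μ)/(α+β+1) = 0.2498470/57.6 = 0.0043.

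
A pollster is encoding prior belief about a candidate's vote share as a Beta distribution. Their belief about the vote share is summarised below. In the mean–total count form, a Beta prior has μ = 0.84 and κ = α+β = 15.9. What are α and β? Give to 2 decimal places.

α = 13.36, β = 2.54

α = μκ = 0.84×15.9 = 13.36 and β = (1−μ)κ = 0.16×15.9 = 2.54.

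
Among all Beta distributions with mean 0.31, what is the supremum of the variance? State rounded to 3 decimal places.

Var = μ(1−μ)/(α+β+1), which approaches μ(1−μ) as α+β → 0.
So the supremum is μ(1−μ) = 0.31×0.69 = 0.214.

0.214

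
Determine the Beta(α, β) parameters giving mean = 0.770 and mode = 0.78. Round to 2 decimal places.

With s = α+β: μ = α/s and mode = (α−1)/(s−2). Eliminating α = μs,
μs − 1 = m(s−2) ⇒ s(μ−m) = 1−2m ⇒ s = -0.56/-0.010 = 56.0000.
So α = μs = 43.12, β = (1−μ)s = 12.88.

α = 43.12, β = 12.88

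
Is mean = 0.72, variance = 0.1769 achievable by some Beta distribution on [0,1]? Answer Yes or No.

The Beta variance bound is σ² < μ(1−μ).
Here μ(1−μ) = 0.72×0.28 = 0.2016, and 0.1769 < 0.2016.

Yes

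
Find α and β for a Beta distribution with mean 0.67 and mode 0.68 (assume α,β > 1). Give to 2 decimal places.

α = 24.12, β = 11.88

Let s = α+β. Mean gives α = μs = 0.67s; mode gives (α−1)/(s−2) = 0.68.
Substituting: 0.67s − 1 = 0.68(s−2) = 0.68s − 1.36, so -0.01s = -0.36 and s = 36.0000.
Then α = 0.67×36.0000 = 24.12 and β = s−α = 11.88.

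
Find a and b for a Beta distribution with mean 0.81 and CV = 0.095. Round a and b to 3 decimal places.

σ = CV·μ = 0.095×0.81 = 0.07695, so σ² = 0.005921.
s+1 = μ(1−μ)/σ² = 0.1539/0.005921 = 25.9909, so s = a+b = 24.9909.
a = μs = 20.243, b = (1−μ)s = 4.748.

a = 20.243, b = 4.748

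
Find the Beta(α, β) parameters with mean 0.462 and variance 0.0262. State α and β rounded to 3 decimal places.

α = 3.921, β = 4.566

By moment matching, α+β = μ(1−μ)/σ² − 1 = (0.462·0.538)/0.0262 − 1 = 9.4869 − 1 = 8.4869.
Since α/(α+β) = μ, α = 0.462·8.4869 = 3.921 and β = 0.538·8.4869 = 4.566.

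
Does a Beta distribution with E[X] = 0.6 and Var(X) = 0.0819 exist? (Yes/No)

Yes

A Beta with mean μ has variance μ(1−μ)/(α+β+1) < μ(1−μ).
Here μ(1−μ) = 0.6×0.4 = 0.24, and 0.0819 < 0.24.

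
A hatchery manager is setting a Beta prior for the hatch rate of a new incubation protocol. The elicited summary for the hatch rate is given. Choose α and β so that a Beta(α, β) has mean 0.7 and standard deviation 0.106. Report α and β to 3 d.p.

α = 12.383, β = 5.307

First σ² = 0.011236. Setting α = μn, β = (1−μ)n with n = α+β,
μ(1−μ)/(n+1) = 0.011236 ⇒ n+1 = 0.21/0.011236 = 18.6899 ⇒ n = 17.6899.
Hence α = 0.7×17.6899 = 12.383, β = 0.3×17.6899 = 5.307.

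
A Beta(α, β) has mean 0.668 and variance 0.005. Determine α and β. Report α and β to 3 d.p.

By moment matching, α+β = μ(1−μ)/σ² − 1 = (0.668·0.332)/0.005 − 1 = 44.3552 − 1 = 43.3552.
Since α/(α+β) = μ, α = 0.668·43.3552 = 28.961 and β = 0.332·43.3552 = 14.394.

α = 28.961, β = 14.394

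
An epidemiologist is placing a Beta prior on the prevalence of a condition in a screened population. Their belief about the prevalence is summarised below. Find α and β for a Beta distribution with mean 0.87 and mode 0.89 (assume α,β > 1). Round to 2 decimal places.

With s = α+β: μ = α/s and mode = (α−1)/(s−2). Eliminating α = μs,
μs − 1 = m(s−2) ⇒ s(μ−m) = 1−2m ⇒ s = -0.78/-0.02 = 39.0000.
So α = μs = 33.93, β = (1−μ)s = 5.07.

α = 33.93, β = 5.07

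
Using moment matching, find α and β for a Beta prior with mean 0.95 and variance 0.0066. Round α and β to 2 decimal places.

α = 5.89, β = 0.31

By moment matching, α+β = μ(1−μ)/σ² − 1 = (0.95·0.05)/0.0066 − 1 = 7.1970 − 1 = 6.1970.
Since α/(α+β) = μ, α = 0.95·6.1970 = 5.89 and β = 0.05·6.1970 = 0.31.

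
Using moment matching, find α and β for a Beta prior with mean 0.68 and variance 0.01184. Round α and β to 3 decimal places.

α = 11.817, β = 5.561

Let s = α+β. The Beta variance is μ(1−μ)/(s+1).
So s+1 = μ(1−μ)/σ² = (0.68×0.32)/0.01184 = 0.2176/0.01184 = 18.3784, giving s = 17.3784.
Then α = μs = 0.68×17.3784 = 11.817 and β = (1−μ)s = 0.32×17.3784 = 5.561.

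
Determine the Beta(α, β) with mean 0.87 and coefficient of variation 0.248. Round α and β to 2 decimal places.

α = 1.24, β = 0.19

σ = CV·μ = 0.248×0.87 = 0.21576, so σ² = 0.046552.
s+1 = μ(1−μ)/σ² = 0.1131/0.046552 = 2.4295, so s = α+β = 1.4295.
α = μs = 1.24, β = (1−μ)s = 0.19.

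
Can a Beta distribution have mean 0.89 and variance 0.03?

Yes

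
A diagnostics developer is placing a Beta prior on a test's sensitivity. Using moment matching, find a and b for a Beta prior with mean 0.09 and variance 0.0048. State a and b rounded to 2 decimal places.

Let s = a+b. The Beta variance is μ(1−μ)/(s+1).
So s+1 = μ(1−μ)/σ² = (0.09×0.91)/0.0048 = 0.0819/0.0048 = 17.0625, giving s = 16.0625.
Then a = μs = 0.09×16.0625 = 1.45 and b = (1−μ)s = 0.91×16.0625 = 14.62.

a = 1.45, b = 14.62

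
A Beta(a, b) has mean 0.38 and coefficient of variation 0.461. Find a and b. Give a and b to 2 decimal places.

σ = CV·μ = 0.461×0.38 = 0.17518, so σ² = 0.030688.
s+1 = μ(1−μ)/σ² = 0.2356/0.030688 = 7.6773, so s = a+b = 6.6773.
a = μs = 2.54, b = (1−μ)s = 4.14.

a = 2.54, b = 4.14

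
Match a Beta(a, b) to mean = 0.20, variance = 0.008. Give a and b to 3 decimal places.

By moment matching, a+b = μ(1−μ)/σ² − 1 = (0.20·0.80)/0.008 − 1 = 20.0000 − 1 = 19.0000.
Since a/(a+b) = μ, a = 0.20·19.0000 = 3.800 and b = 0.80·19.0000 = 15.200.

a = 3.800, b = 15.200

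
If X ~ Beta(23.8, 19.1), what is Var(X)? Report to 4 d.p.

0.0056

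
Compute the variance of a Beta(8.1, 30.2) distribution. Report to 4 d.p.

0.0042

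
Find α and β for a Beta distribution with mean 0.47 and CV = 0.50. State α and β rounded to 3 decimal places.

Var = (CV·μ)² = (0.50×0.47)² = 0.055225.
α+β = μ(1−μ)/Var − 1 = 0.2491/0.055225 − 1 = 3.5106.
Thus α = 0.47·3.5106 = 1.650 and β = 0.53·3.5106 = 1.861.

α = 1.650, β = 1.861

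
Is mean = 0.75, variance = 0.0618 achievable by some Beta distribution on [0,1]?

Yes

The Beta variance bound is σ² < μ(1−μ).
Here μ(1−μ) = 0.75×0.25 = 0.1875, and 0.0618 < 0.1875.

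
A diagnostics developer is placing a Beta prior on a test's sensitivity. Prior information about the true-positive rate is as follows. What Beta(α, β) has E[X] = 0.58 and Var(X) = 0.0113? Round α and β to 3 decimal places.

Write ν = α+β; then α = μν and Var = μ(1−μ)/(ν+1).
ν = μ(1−μ)/Var − 1 = 0.2436/0.0113 − 1 = 20.5575.
α = 0.58·20.5575 = 11.923, β = 0.42·20.5575 = 8.634.

α = 11.923, β = 8.634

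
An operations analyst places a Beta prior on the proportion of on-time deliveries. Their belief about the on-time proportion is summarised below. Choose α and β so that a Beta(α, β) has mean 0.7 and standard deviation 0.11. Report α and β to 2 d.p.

α = 11.45, β = 4.91

σ² = 0.11² = 0.0121.
With s = α+β, Var = μ(1−μ)/(s+1), so s+1 = (0.7×0.3)/0.0121 = 17.3554 and s = 16.3554.
α = μs = 11.45, β = (1−μ)s = 4.91.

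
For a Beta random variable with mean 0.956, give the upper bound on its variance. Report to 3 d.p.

0.042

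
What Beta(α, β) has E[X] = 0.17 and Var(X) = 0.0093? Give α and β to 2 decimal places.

α = 2.41, β = 11.76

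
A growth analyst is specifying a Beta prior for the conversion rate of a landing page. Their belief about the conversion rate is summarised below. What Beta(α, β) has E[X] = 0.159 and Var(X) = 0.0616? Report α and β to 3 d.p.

α = 0.186, β = 0.985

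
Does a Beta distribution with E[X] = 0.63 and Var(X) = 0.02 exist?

For any Beta, Var(X) < E[X]·(1−E[X]).
Here μ(1−μ) = 0.63×0.37 = 0.2331, and 0.02 < 0.2331.

Yes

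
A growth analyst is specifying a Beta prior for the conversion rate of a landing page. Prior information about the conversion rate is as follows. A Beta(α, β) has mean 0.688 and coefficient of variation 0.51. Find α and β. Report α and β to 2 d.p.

α = 0.51, β = 0.23

Var = (CV·μ)² = (0.51×0.688)² = 0.123117.
α+β = μ(1−μ)/Var − 1 = 0.214656/0.123117 − 1 = 0.7435.
Thus α = 0.688·0.7435 = 0.51 and β = 0.312·0.7435 = 0.23.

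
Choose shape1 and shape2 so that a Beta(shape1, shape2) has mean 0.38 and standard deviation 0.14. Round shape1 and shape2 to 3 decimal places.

shape1 = 4.188, shape2 = 6.833

Variance = 0.14² = 0.0196. The moment-matching identity shape1+shape2 = μ(1−μ)/Var − 1 gives
shape1+shape2 = 0.2356/0.0196 − 1 = 11.0204, so shape1 = μ·11.0204 = 4.188 and shape2 = (1−μ)·11.0204 = 6.833.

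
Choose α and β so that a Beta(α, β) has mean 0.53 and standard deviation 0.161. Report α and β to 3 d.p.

α = 4.563, β = 4.047

Variance = 0.161² = 0.025921. The moment-matching identity α+β = μ(1−μ)/Var − 1 gives
α+β = 0.2491/0.025921 − 1 = 8.6100, so α = μ·8.6100 = 4.563 and β = (1−μ)·8.6100 = 4.047.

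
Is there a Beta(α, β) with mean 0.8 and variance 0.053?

Yes

The Beta variance bound is σ² < μ(1−μ).
Here μ(1−μ) = 0.8×0.2 = 0.16, and 0.053 < 0.16.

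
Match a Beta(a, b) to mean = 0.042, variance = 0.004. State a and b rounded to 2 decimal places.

Let s = a+b. The Beta variance is μ(1−μ)/(s+1).
So s+1 = μ(1−μ)/σ² = (0.042×0.958)/0.004 = 0.040236/0.004 = 10.0590, giving s = 9.0590.
Then a = μs = 0.042×9.0590 = 0.38 and b = (1−μ)s = 0.958×9.0590 = 8.68.

a = 0.38, b = 8.68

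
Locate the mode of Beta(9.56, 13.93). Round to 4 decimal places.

0.3983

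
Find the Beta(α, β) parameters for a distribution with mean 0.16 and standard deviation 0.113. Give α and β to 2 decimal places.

α = 1.52, β = 8.00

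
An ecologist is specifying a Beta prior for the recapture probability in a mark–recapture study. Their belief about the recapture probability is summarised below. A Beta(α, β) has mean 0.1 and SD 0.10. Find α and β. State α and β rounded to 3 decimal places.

α = 0.800, β = 7.200

σ² = 0.10² = 0.0100.
With s = α+β, Var = μ(1−μ)/(s+1), so s+1 = (0.1×0.9)/0.0100 = 9.0000 and s = 8.0000.
α = μs = 0.800, β = (1−μ)s = 7.200.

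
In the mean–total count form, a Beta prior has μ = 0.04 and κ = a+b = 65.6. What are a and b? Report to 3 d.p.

a = 2.624, b = 62.976

Split κ in proportion μ : (1−μ): a = 0.04·65.6 = 2.624, b = 65.6 − 2.624 = 62.976.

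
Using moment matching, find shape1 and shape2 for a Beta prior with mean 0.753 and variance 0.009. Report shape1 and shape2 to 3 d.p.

Write ν = shape1+shape2; then shape1 = μν and Var = μ(1−μ)/(ν+1).
ν = μ(1−μ)/Var − 1 = 0.185991/0.009 − 1 = 19.6657.
shape1 = 0.753·19.6657 = 14.808, shape2 = 0.247·19.6657 = 4.857.

shape1 = 14.808, shape2 = 4.857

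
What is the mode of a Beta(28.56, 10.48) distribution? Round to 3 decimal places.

With α,β > 1, mode = (α−1)/(α+β−2) = 27.56/37.04 = 0.744.

0.744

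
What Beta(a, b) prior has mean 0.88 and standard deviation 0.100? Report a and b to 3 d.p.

a = 8.413, b = 1.147

Variance = 0.100² = 0.010000. The moment-matching identity a+b = μ(1−μ)/Var − 1 gives
a+b = 0.1056/0.010000 − 1 = 9.5600, so a = μ·9.5600 = 8.413 and b = (1−μ)·9.5600 = 1.147.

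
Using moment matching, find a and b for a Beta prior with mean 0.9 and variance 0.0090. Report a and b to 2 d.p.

a = 8.10, b = 0.90

Write ν = a+b; then a = μν and Var = μ(1−μ)/(ν+1).
ν = μ(1−μ)/Var − 1 = 0.09/0.0090 − 1 = 9.0000.
a = 0.9·9.0000 = 8.10, b = 0.1·9.0000 = 0.90.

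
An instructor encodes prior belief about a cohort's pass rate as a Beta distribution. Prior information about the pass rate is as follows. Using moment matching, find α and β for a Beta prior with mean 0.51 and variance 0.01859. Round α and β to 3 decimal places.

Let s = α+β. The Beta variance is μ(1−μ)/(s+1).
So s+1 = μ(1−μ)/σ² = (0.51×0.49)/0.01859 = 0.2499/0.01859 = 13.4427, giving s = 12.4427.
Then α = μs = 0.51×12.4427 = 6.346 and β = (1−μ)s = 0.49×12.4427 = 6.097.

α = 6.346, β = 6.097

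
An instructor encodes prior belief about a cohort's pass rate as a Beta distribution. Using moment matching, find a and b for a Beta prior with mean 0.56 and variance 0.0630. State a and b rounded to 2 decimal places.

a = 1.63, b = 1.28

Let s = a+b. The Beta variance is μ(1−μ)/(s+1).
So s+1 = μ(1−μ)/σ² = (0.56×0.44)/0.0630 = 0.2464/0.0630 = 3.9111, giving s = 2.9111.
Then a = μs = 0.56×2.9111 = 1.63 and b = (1−μ)s = 0.44×2.9111 = 1.28.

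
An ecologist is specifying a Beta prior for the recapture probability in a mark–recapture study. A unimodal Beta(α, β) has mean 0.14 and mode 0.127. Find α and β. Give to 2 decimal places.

α = 8.03, β = 49.35

Let s = α+β. Mean gives α = μs = 0.14s; mode gives (α−1)/(s−2) = 0.127.
Substituting: 0.14s − 1 = 0.127(s−2) = 0.127s − 0.254, so 0.013s = 0.746 and s = 57.3846.
Then α = 0.14×57.3846 = 8.03 and β = s−α = 49.35.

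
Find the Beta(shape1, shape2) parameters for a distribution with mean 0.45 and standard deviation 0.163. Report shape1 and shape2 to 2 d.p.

shape1 = 3.74, shape2 = 4.57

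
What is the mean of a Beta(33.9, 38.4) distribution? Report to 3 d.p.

The Beta mean is α/(α+β) = 33.9/(33.9+38.4) = 0.469.

0.469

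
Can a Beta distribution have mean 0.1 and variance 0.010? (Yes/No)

The Beta variance bound is σ² < μ(1−μ).
Here μ(1−μ) = 0.1×0.9 = 0.09, and 0.010 < 0.09.

Yes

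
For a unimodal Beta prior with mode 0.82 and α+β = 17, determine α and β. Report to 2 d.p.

Since the density peak of Beta(α,β) is at (α−1)/(α+β−2),
α = 1 + 0.82(17−2) = 13.30 and β = 17 − 13.30 = 3.70.

α = 13.30, β = 3.70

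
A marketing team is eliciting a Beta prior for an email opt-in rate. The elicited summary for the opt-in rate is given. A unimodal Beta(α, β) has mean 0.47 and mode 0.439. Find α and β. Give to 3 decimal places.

With s = α+β: μ = α/s and mode = (α−1)/(s−2). Eliminating α = μs,
μs − 1 = m(s−2) ⇒ s(μ−m) = 1−2m ⇒ s = 0.122/0.031 = 3.9355.
So α = μs = 1.850, β = (1−μ)s = 2.086.

α = 1.850, β = 2.086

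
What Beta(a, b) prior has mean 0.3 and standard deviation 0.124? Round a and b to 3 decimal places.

Variance = 0.124² = 0.015376. The moment-matching identity a+b = μ(1−μ)/Var − 1 gives
a+b = 0.21/0.015376 − 1 = 12.6576, so a = μ·12.6576 = 3.797 and b = (1−μ)·12.6576 = 8.860.

a = 3.797, b = 8.860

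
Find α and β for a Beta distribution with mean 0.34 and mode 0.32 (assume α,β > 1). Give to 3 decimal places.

α = 6.120, β = 11.880

Let s = α+β. Mean gives α = μs = 0.34s; mode gives (α−1)/(s−2) = 0.32.
Substituting: 0.34s − 1 = 0.32(s−2) = 0.32s − 0.64, so 0.02s = 0.36 and s = 18.0000.
Then α = 0.34×18.0000 = 6.120 and β = s−α = 11.880.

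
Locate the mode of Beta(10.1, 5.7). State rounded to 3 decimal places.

The density x^(α−1)(1−x)^(β−1) is maximised at (α−1)/(α+β−2) = 9.1/13.8 = 0.659.

0.659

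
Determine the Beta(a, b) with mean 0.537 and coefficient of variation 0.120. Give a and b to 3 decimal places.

a = 31.616, b = 27.259

σ = CV·μ = 0.120×0.537 = 0.06444, so σ² = 0.004153.
s+1 = μ(1−μ)/σ² = 0.248631/0.004153 = 59.8748, so s = a+b = 58.8748.
a = μs = 31.616, b = (1−μ)s = 27.259.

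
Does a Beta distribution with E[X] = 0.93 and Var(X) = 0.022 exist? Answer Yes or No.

A Beta with mean μ has variance μ(1−μ)/(α+β+1) < μ(1−μ).
Here μ(1−μ) = 0.93×0.07 = 0.0651, and 0.022 < 0.0651.

Yes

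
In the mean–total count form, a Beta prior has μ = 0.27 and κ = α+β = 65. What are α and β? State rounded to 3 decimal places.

α = 17.550, β = 47.450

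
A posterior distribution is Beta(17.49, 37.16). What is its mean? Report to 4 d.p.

0.3200

The Beta mean is α/(α+β) = 17.49/(17.49+37.16) = 0.3200.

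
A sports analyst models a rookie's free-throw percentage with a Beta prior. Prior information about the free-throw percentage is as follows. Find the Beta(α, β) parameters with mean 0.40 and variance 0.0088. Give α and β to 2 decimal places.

α = 10.51, β = 15.76

Let s = α+β. The Beta variance is μ(1−μ)/(s+1).
So s+1 = μ(1−μ)/σ² = (0.40×0.60)/0.0088 = 0.2400/0.0088 = 27.2727, giving s = 26.2727.
Then α = μs = 0.40×26.2727 = 10.51 and β = (1−μ)s = 0.60×26.2727 = 15.76.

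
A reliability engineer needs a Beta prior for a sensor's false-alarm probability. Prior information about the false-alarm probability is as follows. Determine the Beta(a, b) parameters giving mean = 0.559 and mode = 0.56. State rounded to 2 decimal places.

With s = a+b: μ = a/s and mode = (a−1)/(s−2). Eliminating a = μs,
μs − 1 = m(s−2) ⇒ s(μ−m) = 1−2m ⇒ s = -0.12/-0.001 = 120.0000.
So a = μs = 67.08, b = (1−μ)s = 52.92.

a = 67.08, b = 52.92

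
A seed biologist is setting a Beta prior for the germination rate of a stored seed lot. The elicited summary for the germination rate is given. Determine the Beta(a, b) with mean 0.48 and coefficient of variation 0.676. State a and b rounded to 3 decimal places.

a = 0.658, b = 0.713

Var = (CV·μ)² = (0.676×0.48)² = 0.105287.
a+b = μ(1−μ)/Var − 1 = 0.2496/0.105287 − 1 = 1.3707.
Thus a = 0.48·1.3707 = 0.658 and b = 0.52·1.3707 = 0.713.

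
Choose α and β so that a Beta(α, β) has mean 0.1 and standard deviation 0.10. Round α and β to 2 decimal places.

α = 0.80, β = 7.20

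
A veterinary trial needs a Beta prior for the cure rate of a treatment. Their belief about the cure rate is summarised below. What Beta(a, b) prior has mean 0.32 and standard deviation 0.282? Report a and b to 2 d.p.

a = 0.56, b = 1.18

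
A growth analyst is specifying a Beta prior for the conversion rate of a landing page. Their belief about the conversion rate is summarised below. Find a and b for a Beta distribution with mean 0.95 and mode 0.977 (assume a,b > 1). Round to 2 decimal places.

a = 33.57, b = 1.77

Let s = a+b. Mean gives a = μs = 0.95s; mode gives (a−1)/(s−2) = 0.977.
Substituting: 0.95s − 1 = 0.977(s−2) = 0.977s − 1.954, so -0.027s = -0.954 and s = 35.3333.
Then a = 0.95×35.3333 = 33.57 and b = s−a = 1.77.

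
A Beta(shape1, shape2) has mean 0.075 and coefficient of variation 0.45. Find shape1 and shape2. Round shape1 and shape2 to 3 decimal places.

shape1 = 4.493, shape2 = 55.412

σ = CV·μ = 0.45×0.075 = 0.03375, so σ² = 0.001139.
s+1 = μ(1−μ)/σ² = 0.069375/0.001139 = 60.9053, so s = shape1+shape2 = 59.9053.
shape1 = μs = 4.493, shape2 = (1−μ)s = 55.412.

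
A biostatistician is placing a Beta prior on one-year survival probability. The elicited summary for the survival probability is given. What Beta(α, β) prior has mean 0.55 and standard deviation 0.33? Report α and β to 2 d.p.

σ² = 0.33² = 0.1089.
With s = α+β, Var = μ(1−μ)/(s+1), so s+1 = (0.55×0.45)/0.1089 = 2.2727 and s = 1.2727.
α = μs = 0.70, β = (1−μ)s = 0.57.

α = 0.70, β = 0.57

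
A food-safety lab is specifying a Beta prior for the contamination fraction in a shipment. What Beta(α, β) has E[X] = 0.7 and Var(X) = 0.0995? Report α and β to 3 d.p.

Let s = α+β. The Beta variance is μ(1−μ)/(s+1).
So s+1 = μ(1−μ)/σ² = (0.7×0.3)/0.0995 = 0.21/0.0995 = 2.1106, giving s = 1.1106.
Then α = μs = 0.7×1.1106 = 0.777 and β = (1−μ)s = 0.3×1.1106 = 0.333.

α = 0.777, β = 0.333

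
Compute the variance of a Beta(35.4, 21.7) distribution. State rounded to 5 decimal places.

α+β = 57.1 and αβ = 768.18, so Var = αβ/[(α+β)²(α+β+1)] = 768.18/189429.821 = 0.00406.

0.00406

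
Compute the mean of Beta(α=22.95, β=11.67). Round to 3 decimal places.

0.663

The Beta mean is α/(α+β) = 22.95/(22.95+11.67) = 0.663.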